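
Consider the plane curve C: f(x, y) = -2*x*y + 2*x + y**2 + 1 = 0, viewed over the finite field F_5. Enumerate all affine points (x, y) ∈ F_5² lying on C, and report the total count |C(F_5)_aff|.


Affine F_5-points: {(0, 2), (0, 3), (2, 0), (2, 4)}; count = 4.

For each of the 25 pairs (x, y) ∈ F_5², evaluate f(x, y) mod 5. Record the zeros.
  x = 0: [0↦1, 1↦2, 2↦0, 3↦0, 4↦2]  zeros at y ∈ {2, 3}
  x = 1: [0↦3, 1↦2, 2↦3, 3↦1, 4↦1]  zeros at y ∈ ∅
  x = 2: [0↦0, 1↦2, 2↦1, 3↦2, 4↦0]  zeros at y ∈ {0, 4}
  x = 3: [0↦2, 1↦2, 2↦4, 3↦3, 4↦4]  zeros at y ∈ ∅
  x = 4: [0↦4, 1↦2, 2↦2, 3↦4, 4↦3]  zeros at y ∈ ∅
Collecting zeros: affine points = {(0, 2), (0, 3), (2, 0), (2, 4)}.
Total count |C(F_5)_aff| = 4.


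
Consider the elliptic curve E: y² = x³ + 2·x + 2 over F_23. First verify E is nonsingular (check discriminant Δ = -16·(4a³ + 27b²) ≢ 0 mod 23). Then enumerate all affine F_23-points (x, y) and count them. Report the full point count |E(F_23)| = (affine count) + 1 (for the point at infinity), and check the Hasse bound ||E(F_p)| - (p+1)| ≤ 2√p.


Affine points = {(0, 5), (0, 18), (3, 9), (3, 14), (6, 0), (8, 1), (8, 22), (9, 6), (9, 17), (12, 11), (12, 12), (15, 7), (15, 16), (16, 6), (16, 17), (17, 2), (17, 21), (21, 6), (21, 17)}; affine count = 19; |E(F_23)| = 20.

Discriminant check: Δ ∝ 4a³ + 27b² = 4·2³ + 27·2² = 4·8 + 27·4 ≡ 2 (mod 23). Nonzero ⇒ E is nonsingular.
For each x ∈ F_23, compute rhs = x³ + 2·x + 2 mod 23, then count y ∈ F_23 with y² ≡ rhs.
  x = 0: rhs = 2, matching y values: 5, 18 (2 points).
  x = 1: rhs = 5, matching y values: none (0 points).
  x = 2: rhs = 14, matching y values: none (0 points).
  x = 3: rhs = 12, matching y values: 9, 14 (2 points).
  x = 4: rhs = 5, matching y values: none (0 points).
  x = 5: rhs = 22, matching y values: none (0 points).
  x = 6: rhs = 0, matching y values: 0 (1 points).
  x = 7: rhs = 14, matching y values: none (0 points).
  x = 8: rhs = 1, matching y values: 1, 22 (2 points).
  x = 9: rhs = 13, matching y values: 6, 17 (2 points).
  x = 10: rhs = 10, matching y values: none (0 points).
  x = 11: rhs = 21, matching y values: none (0 points).
  x = 12: rhs = 6, matching y values: 11, 12 (2 points).
  x = 13: rhs = 17, matching y values: none (0 points).
  x = 14: rhs = 14, matching y values: none (0 points).
  x = 15: rhs = 3, matching y values: 7, 16 (2 points).
  x = 16: rhs = 13, matching y values: 6, 17 (2 points).
  x = 17: rhs = 4, matching y values: 2, 21 (2 points).
  x = 18: rhs = 5, matching y values: none (0 points).
  x = 19: rhs = 22, matching y values: none (0 points).
  x = 20: rhs = 15, matching y values: none (0 points).
  x = 21: rhs = 13, matching y values: 6, 17 (2 points).
  x = 22: rhs = 22, matching y values: none (0 points).
Total affine count: 19.
Full point count |E(F_23)| = 19 + 1 = 20.
Hasse bound: |20 − (23+1)| = |-4| = 4 ≤ 2√23 ≈ 9.5917 ✓.


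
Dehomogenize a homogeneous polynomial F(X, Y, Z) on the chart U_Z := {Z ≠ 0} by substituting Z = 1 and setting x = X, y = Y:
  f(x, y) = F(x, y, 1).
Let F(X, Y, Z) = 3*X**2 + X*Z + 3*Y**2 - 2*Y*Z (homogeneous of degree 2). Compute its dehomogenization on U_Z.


f(x, y) = 3*x**2 + x + 3*y**2 - 2*y

On U_Z we set Z = 1. Each monomial c·X^i·Y^j·Z^k in F becomes c·x^i·y^j·1^k = c·x^i·y^j.
Substituting Z = 1: F(X, Y, 1) = 3*x**2 + x + 3*y**2 - 2*y.
Note: deg(f) ≤ deg(F) = 2; strict inequality happens when F is divisible by Z (lost terms).


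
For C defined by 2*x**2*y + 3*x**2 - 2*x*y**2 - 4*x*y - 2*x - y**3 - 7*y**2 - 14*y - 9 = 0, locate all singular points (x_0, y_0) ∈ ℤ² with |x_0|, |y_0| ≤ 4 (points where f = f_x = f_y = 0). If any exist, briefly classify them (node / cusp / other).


Singular points: {(-1, -2)}; classification: node.

Compute partial derivatives:
  f_x = 4*x*y + 6*x - 2*y**2 - 4*y - 2.
  f_y = 2*x**2 - 4*x*y - 4*x - 3*y**2 - 14*y - 14.
Scan x_0 ∈ {−4, ..., 4}. For each x_0, f_y(x_0, y) is a polynomial in y; find its integer roots y ∈ {−4, ..., 4}, then test f_x and f at those candidates.
  x = -4: f_y(-4, y) = -3*y**2 + 2*y + 34; no integer root y with |y| ≤ 4.
  x = -3: f_y(-3, y) = -3*y**2 - 2*y + 16; vanishes at y ∈ {2}. (-3, 2): f_x = -60 ≠ 0.
  x = -2: f_y(-2, y) = -3*y**2 - 6*y + 2; no integer root y with |y| ≤ 4.
  x = -1: f_y(-1, y) = -3*y**2 - 10*y - 8; vanishes at y ∈ {-2}. (-1, -2): f_x = 0, f = 0 — SINGULAR.
  x = 0: f_y(0, y) = -3*y**2 - 14*y - 14; no integer root y with |y| ≤ 4.
  x = 1: f_y(1, y) = -3*y**2 - 18*y - 16; no integer root y with |y| ≤ 4.
  x = 2: f_y(2, y) = -3*y**2 - 22*y - 14; no integer root y with |y| ≤ 4.
  x = 3: f_y(3, y) = -3*y**2 - 26*y - 8; no integer root y with |y| ≤ 4.
  x = 4: f_y(4, y) = -3*y**2 - 30*y + 2; no integer root y with |y| ≤ 4.
Only singular point on the grid: (-1, -2).
Classify: substitute x = -1 + u, y = -2 + v and expand: f = 2*u**2*v - u**2 - 2*u*v**2 - v**3 + v**2.
No constant or linear terms (consistent with a singular point). Quadratic part: -u**2 + v**2. Cubic part: 2*u**2*v - 2*u*v**2 - v**3.
The quadratic part v**2 - u**2 = (v − u)(v + u) splits into two distinct linear factors, so there are two distinct tangent lines y − -2 = ±(x − -1) — this is a node (ordinary double point).
Classification: node.


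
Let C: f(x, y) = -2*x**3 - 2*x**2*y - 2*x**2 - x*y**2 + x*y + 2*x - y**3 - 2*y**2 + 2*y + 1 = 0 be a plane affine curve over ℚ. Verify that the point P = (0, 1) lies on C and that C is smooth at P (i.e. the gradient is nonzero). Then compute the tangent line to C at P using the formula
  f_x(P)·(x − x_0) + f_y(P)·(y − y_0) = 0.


Tangent line at P: 2*x - 5*y + 5 = 0.

Step 1: f(0, 1) = 0, so P lies on C.
Step 2: partial derivatives
  f_x(x, y) = -6*x**2 - 4*x*y - 4*x - y**2 + y + 2, f_y(x, y) = -2*x**2 - 2*x*y + x - 3*y**2 - 4*y + 2.
  f_x(P) = 2, f_y(P) = -5 (gradient nonzero, so P is smooth).
Step 3: tangent line at P: 2·(x − 0) + -5·(y − 1) = 0.
Expanding: 2*x - 5*y + 5 = 0.


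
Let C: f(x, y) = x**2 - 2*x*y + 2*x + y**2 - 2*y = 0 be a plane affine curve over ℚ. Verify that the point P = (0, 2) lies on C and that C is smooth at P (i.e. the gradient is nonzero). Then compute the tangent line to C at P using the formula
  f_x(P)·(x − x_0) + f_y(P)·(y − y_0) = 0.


Tangent line at P: -2*x + 2*y - 4 = 0.

Step 1: f(0, 2) = 0, so P lies on C.
Step 2: partial derivatives
  f_x(x, y) = 2*x - 2*y + 2, f_y(x, y) = -2*x + 2*y - 2.
  f_x(P) = -2, f_y(P) = 2 (gradient nonzero, so P is smooth).
Step 3: tangent line at P: -2·(x − 0) + 2·(y − 2) = 0.
Expanding: -2*x + 2*y - 4 = 0.


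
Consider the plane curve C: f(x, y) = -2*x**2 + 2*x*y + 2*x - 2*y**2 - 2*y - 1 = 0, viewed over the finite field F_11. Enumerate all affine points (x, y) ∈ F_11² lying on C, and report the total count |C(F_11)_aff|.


Affine F_11-points: {(1, 4), (1, 7), (3, 1), (4, 4), (4, 10), (5, 2), (7, 7), (7, 10), (9, 2), (9, 6), (10, 1), (10, 8)}; count = 12.

For each of the 121 pairs (x, y) ∈ F_11², evaluate f(x, y) mod 11. Record the zeros.
  x = 0: [0↦10, 1↦6, 2↦9, 3↦8, 4↦3, 5↦5, 6↦3, 7↦8, 8↦9, 9↦6, 10↦10]  zeros at y ∈ ∅
  x = 1: [0↦10, 1↦8, 2↦2, 3↦3, 4↦0, 5↦4, 6↦4, 7↦0, 8↦3, 9↦2, 10↦8]  zeros at y ∈ {4, 7}
  x = 2: [0↦6, 1↦6, 2↦2, 3↦5, 4↦4, 5↦10, 6↦1, 7↦10, 8↦4, 9↦5, 10↦2]  zeros at y ∈ ∅
  x = 3: [0↦9, 1↦0, 2↦9, 3↦3, 4↦4, 5↦1, 6↦5, 7↦5, 8↦1, 9↦4, 10↦3]  zeros at y ∈ {1}
  x = 4: [0↦8, 1↦1, 2↦1, 3↦8, 4↦0, 5↦10, 6↦5, 7↦7, 8↦5, 9↦10, 10↦0]  zeros at y ∈ {4, 10}
  x = 5: [0↦3, 1↦9, 2↦0, 3↦9, 4↦3, 5↦4, 6↦1, 7↦5, 8↦5, 9↦1, 10↦4]  zeros at y ∈ {2}
  x = 6: [0↦5, 1↦2, 2↦6, 3↦6, 4↦2, 5↦5, 6↦4, 7↦10, 8↦1, 9↦10, 10↦4]  zeros at y ∈ ∅
  x = 7: [0↦3, 1↦2, 2↦8, 3↦10, 4↦8, 5↦2, 6↦3, 7↦0, 8↦4, 9↦4, 10↦0]  zeros at y ∈ {7, 10}
  x = 8: [0↦8, 1↦9, 2↦6, 3↦10, 4↦10, 5↦6, 6↦9, 7↦8, 8↦3, 9↦5, 10↦3]  zeros at y ∈ ∅
  x = 9: [0↦9, 1↦1, 2↦0, 3↦6, 4↦8, 5↦6, 6↦0, 7↦1, 8↦9, 9↦2, 10↦2]  zeros at y ∈ {2, 6}
  x = 10: [0↦6, 1↦0, 2↦1, 3↦9, 4↦2, 5↦2, 6↦9, 7↦1, 8↦0, 9↦6, 10↦8]  zeros at y ∈ {1, 8}
Collecting zeros: affine points = {(1, 4), (1, 7), (3, 1), (4, 4), (4, 10), (5, 2), (7, 7), (7, 10), (9, 2), (9, 6), (10, 1), (10, 8)}.
Total count |C(F_11)_aff| = 12.


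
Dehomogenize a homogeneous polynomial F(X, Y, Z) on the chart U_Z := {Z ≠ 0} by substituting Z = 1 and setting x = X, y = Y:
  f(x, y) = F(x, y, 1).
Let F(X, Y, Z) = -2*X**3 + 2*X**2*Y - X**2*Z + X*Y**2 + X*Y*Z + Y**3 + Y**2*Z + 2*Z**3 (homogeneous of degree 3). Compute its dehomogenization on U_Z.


f(x, y) = -2*x**3 + 2*x**2*y - x**2 + x*y**2 + x*y + y**3 + y**2 + 2

On U_Z we set Z = 1. Each monomial c·X^i·Y^j·Z^k in F becomes c·x^i·y^j·1^k = c·x^i·y^j.
Substituting Z = 1: F(X, Y, 1) = -2*x**3 + 2*x**2*y - x**2 + x*y**2 + x*y + y**3 + y**2 + 2.
Note: deg(f) ≤ deg(F) = 3; strict inequality happens when F is divisible by Z (lost terms).


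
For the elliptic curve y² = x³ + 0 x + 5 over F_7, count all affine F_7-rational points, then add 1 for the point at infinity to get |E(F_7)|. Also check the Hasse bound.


Affine points = {(3, 2), (3, 5), (5, 2), (5, 5), (6, 2), (6, 5)}; affine count = 6; |E(F_7)| = 7.

Discriminant check: Δ ∝ 4a³ + 27b² = 4·0³ + 27·5² = 4·0 + 27·25 ≡ 3 (mod 7). Nonzero ⇒ E is nonsingular.
For each x ∈ F_7, compute rhs = x³ + 0·x + 5 mod 7, then count y ∈ F_7 with y² ≡ rhs.
  x = 0: rhs = 5, matching y values: none (0 points).
  x = 1: rhs = 6, matching y values: none (0 points).
  x = 2: rhs = 6, matching y values: none (0 points).
  x = 3: rhs = 4, matching y values: 2, 5 (2 points).
  x = 4: rhs = 6, matching y values: none (0 points).
  x = 5: rhs = 4, matching y values: 2, 5 (2 points).
  x = 6: rhs = 4, matching y values: 2, 5 (2 points).
Total affine count: 6.
Full point count |E(F_7)| = 6 + 1 = 7.
Hasse bound: |7 − (7+1)| = |-1| = 1 ≤ 2√7 ≈ 5.2915 ✓.


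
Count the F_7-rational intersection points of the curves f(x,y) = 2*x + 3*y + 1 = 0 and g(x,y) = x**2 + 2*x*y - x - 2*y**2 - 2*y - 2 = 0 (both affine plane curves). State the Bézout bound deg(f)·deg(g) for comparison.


Common zeros: {(0, 2), (6, 5)}; count = 2; Bézout bound = 2.

deg(f) = 1, deg(g) = 2, so Bézout bound = 2.
Scan x ∈ F_7. For each x, list the y ∈ F_7 with f(x, y) ≡ 0 and those with g(x, y) ≡ 0 (mod 7); the common zeros in that column are the intersection.
  x = 0: f ≡ 0 at y ∈ {2}; g ≡ 0 at y ∈ {2, 4}; common: {2}.
  x = 1: f ≡ 0 at y ∈ {6}; g ≡ 0 at y ∈ ∅; common: ∅.
  x = 2: f ≡ 0 at y ∈ {3}; g ≡ 0 at y ∈ {0, 1}; common: ∅.
  x = 3: f ≡ 0 at y ∈ {0}; g ≡ 0 at y ∈ ∅; common: ∅.
  x = 4: f ≡ 0 at y ∈ {4}; g ≡ 0 at y ∈ {1, 2}; common: ∅.
  x = 5: f ≡ 0 at y ∈ {1}; g ≡ 0 at y ∈ ∅; common: ∅.
  x = 6: f ≡ 0 at y ∈ {5}; g ≡ 0 at y ∈ {0, 5}; common: {5}.
Collecting: common zeros = {(0, 2), (6, 5)}, so the count is 2.
Comparison with the Bézout bound: 2 ≤ 2 = deg(f)·deg(g), as expected for curves with no common component (the bound is attained).


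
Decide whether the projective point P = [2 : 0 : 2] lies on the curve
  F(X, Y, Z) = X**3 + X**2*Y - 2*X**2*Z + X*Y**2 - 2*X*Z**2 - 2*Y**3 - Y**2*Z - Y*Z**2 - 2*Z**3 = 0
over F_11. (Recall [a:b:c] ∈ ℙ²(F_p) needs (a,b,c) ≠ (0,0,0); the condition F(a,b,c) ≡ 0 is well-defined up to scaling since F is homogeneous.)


F(2,0,2) ≡ 4 (mod 11); P is NOT on the curve.

Evaluate F(2, 0, 2) term-by-term (mod 11).
  X**3 ↦ 1·8·1·1 = 8
  X**2*Y ↦ 1·4·0·1 = 0
  -2*X**2*Z ↦ -2·4·1·2 = -16
  X*Y**2 ↦ 1·2·0·1 = 0
  -2*X*Z**2 ↦ -2·2·1·4 = -16
  -2*Y**3 ↦ -2·1·0·1 = 0
  -Y**2*Z ↦ -1·1·0·2 = 0
  -Y*Z**2 ↦ -1·1·0·4 = 0
  -2*Z**3 ↦ -2·1·1·8 = -16
Sum: F(2, 0, 2) = (8) + (0) + (-16) + (0) + (-16) + (0) + (0) + (0) + (-16) = -40.
Reducing mod 11: -40 ≡ 4 (mod 11).
Since F(a, b, c) ≡ 4 ≠ 0 (mod 11), P does NOT lie on the curve.


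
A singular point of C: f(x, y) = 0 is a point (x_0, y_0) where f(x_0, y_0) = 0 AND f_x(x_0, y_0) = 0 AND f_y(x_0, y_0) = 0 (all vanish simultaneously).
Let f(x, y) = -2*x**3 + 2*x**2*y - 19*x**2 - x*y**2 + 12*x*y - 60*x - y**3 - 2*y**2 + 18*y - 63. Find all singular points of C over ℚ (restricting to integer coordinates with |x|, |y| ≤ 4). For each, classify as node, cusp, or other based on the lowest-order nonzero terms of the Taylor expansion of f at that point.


Singular points: {(-3, 0)}; classification: node.

Compute partial derivatives:
  f_x = -6*x**2 + 4*x*y - 38*x - y**2 + 12*y - 60.
  f_y = 2*x**2 - 2*x*y + 12*x - 3*y**2 - 4*y + 18.
Scan x_0 ∈ {−4, ..., 4}. For each x_0, f_y(x_0, y) is a polynomial in y; find its integer roots y ∈ {−4, ..., 4}, then test f_x and f at those candidates.
  x = -4: f_y(-4, y) = -3*y**2 + 4*y + 2; no integer root y with |y| ≤ 4.
  x = -3: f_y(-3, y) = -3*y**2 + 2*y; vanishes at y ∈ {0}. (-3, 0): f_x = 0, f = 0 — SINGULAR.
  x = -2: f_y(-2, y) = 2 - 3*y**2; no integer root y with |y| ≤ 4.
  x = -1: f_y(-1, y) = -3*y**2 - 2*y + 8; vanishes at y ∈ {-2}. (-1, -2): f_x = -48 ≠ 0.
  x = 0: f_y(0, y) = -3*y**2 - 4*y + 18; no integer root y with |y| ≤ 4.
  x = 1: f_y(1, y) = -3*y**2 - 6*y + 32; no integer root y with |y| ≤ 4.
  x = 2: f_y(2, y) = -3*y**2 - 8*y + 50; no integer root y with |y| ≤ 4.
  x = 3: f_y(3, y) = -3*y**2 - 10*y + 72; no integer root y with |y| ≤ 4.
  x = 4: f_y(4, y) = -3*y**2 - 12*y + 98; no integer root y with |y| ≤ 4.
Only singular point on the grid: (-3, 0).
Classify: substitute x = -3 + u, y = 0 + v and expand: f = -2*u**3 + 2*u**2*v - u**2 - u*v**2 - v**3 + v**2.
No constant or linear terms (consistent with a singular point). Quadratic part: -u**2 + v**2. Cubic part: -2*u**3 + 2*u**2*v - u*v**2 - v**3.
The quadratic part v**2 - u**2 = (v − u)(v + u) splits into two distinct linear factors, so there are two distinct tangent lines y − 0 = ±(x − -3) — this is a node (ordinary double point).
Classification: node.


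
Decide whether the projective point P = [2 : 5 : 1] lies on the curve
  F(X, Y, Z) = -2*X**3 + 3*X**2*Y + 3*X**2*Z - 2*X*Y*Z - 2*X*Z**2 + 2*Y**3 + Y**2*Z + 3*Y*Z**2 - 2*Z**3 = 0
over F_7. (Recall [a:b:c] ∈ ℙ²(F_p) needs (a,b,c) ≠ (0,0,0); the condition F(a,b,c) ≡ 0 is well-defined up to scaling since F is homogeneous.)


F(2,5,1) ≡ 5 (mod 7); P is NOT on the curve.

Evaluate F(2, 5, 1) term-by-term (mod 7).
  -2*X**3 ↦ -2·8·1·1 = -16
  3*X**2*Y ↦ 3·4·5·1 = 60
  3*X**2*Z ↦ 3·4·1·1 = 12
  -2*X*Y*Z ↦ -2·2·5·1 = -20
  -2*X*Z**2 ↦ -2·2·1·1 = -4
  2*Y**3 ↦ 2·1·125·1 = 250
  Y**2*Z ↦ 1·1·25·1 = 25
  3*Y*Z**2 ↦ 3·1·5·1 = 15
  -2*Z**3 ↦ -2·1·1·1 = -2
Sum: F(2, 5, 1) = (-16) + (60) + (12) + (-20) + (-4) + (250) + (25) + (15) + (-2) = 320.
Reducing mod 7: 320 ≡ 5 (mod 7).
Since F(a, b, c) ≡ 5 ≠ 0 (mod 7), P does NOT lie on the curve.


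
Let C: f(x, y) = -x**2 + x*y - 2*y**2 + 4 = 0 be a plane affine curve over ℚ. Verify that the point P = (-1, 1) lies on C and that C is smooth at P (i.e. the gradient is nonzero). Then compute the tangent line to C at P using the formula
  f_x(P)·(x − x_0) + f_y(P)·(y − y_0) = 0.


Tangent line at P: 3*x - 5*y + 8 = 0.

Step 1: f(-1, 1) = 0, so P lies on C.
Step 2: partial derivatives
  f_x(x, y) = -2*x + y, f_y(x, y) = x - 4*y.
  f_x(P) = 3, f_y(P) = -5 (gradient nonzero, so P is smooth).
Step 3: tangent line at P: 3·(x − -1) + -5·(y − 1) = 0.
Expanding: 3*x - 5*y + 8 = 0.


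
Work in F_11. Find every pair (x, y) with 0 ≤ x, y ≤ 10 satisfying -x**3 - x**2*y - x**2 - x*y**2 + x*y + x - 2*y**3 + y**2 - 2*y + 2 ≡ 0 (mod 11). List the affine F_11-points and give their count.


Affine F_11-points: {(0, 7), (3, 6), (5, 0), (5, 9), (8, 2), (8, 9), (10, 9)}; count = 7.

For each of the 121 pairs (x, y) ∈ F_11², evaluate f(x, y) mod 11. Record the zeros.
  x = 0: [0↦2, 1↦10, 2↦8, 3↦6, 4↦3, 5↦9, 6↦1, 7↦0, 8↦5, 9↦4, 10↦7]  zeros at y ∈ {7}
  x = 1: [0↦1, 1↦8, 2↦3, 3↦7, 4↦8, 5↦5, 6↦8, 7↦5, 8↦6, 9↦10, 10↦5]  zeros at y ∈ ∅
  x = 2: [0↦3, 1↦7, 2↦8, 3↦5, 4↦8, 5↦5, 6↦6, 7↦10, 8↦5, 9↦1, 10↦8]  zeros at y ∈ ∅
  x = 3: [0↦2, 1↦1, 2↦6, 3↦5, 4↦8, 5↦3, 6↦0, 7↦9, 8↦7, 9↦4, 10↦10]  zeros at y ∈ {6}
  x = 4: [0↦3, 1↦6, 2↦2, 3↦1, 4↦2, 5↦4, 6↦6, 7↦7, 8↦6, 9↦2, 10↦5]  zeros at y ∈ ∅
  x = 5: [0↦0, 1↦5, 2↦1, 3↦9, 4↦6, 5↦2, 6↦7, 7↦9, 8↦7, 9↦0, 10↦9]  zeros at y ∈ {0, 9}
  x = 6: [0↦9, 1↦3, 2↦8, 3↦1, 4↦3, 5↦2, 6↦8, 7↦9, 8↦4, 9↦3, 10↦5]  zeros at y ∈ ∅
  x = 7: [0↦2, 1↦5, 2↦6, 3↦4, 4↦9, 5↦9, 6↦3, 7↦1, 8↦2, 9↦5, 10↦9]  zeros at y ∈ ∅
  x = 8: [0↦6, 1↦5, 2↦0, 3↦1, 4↦7, 5↦6, 6↦8, 7↦1, 8↦6, 9↦0, 10↦4]  zeros at y ∈ {2, 9}
  x = 9: [0↦4, 1↦8, 2↦6, 3↦8, 4↦2, 5↦9, 6↦6, 7↦3, 8↦10, 9↦4, 10↦6]  zeros at y ∈ ∅
  x = 10: [0↦1, 1↦8, 2↦7, 3↦8, 4↦10, 5↦1, 6↦2, 7↦1, 8↦8, 9↦0, 10↦9]  zeros at y ∈ {9}
Collecting zeros: affine points = {(0, 7), (3, 6), (5, 0), (5, 9), (8, 2), (8, 9), (10, 9)}.
Total count |C(F_11)_aff| = 7.


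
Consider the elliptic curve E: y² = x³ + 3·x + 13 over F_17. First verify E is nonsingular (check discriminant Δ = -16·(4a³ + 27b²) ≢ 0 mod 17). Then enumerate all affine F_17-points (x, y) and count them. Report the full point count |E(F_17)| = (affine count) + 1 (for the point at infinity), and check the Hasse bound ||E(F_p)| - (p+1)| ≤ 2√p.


Affine points = {(0, 8), (0, 9), (1, 0), (3, 7), (3, 10), (4, 2), (4, 15), (5, 0), (6, 3), (6, 14), (9, 2), (9, 15), (11, 0), (12, 3), (12, 14), (15, 4), (15, 13), (16, 3), (16, 14)}; affine count = 19; |E(F_17)| = 20.

Discriminant check: Δ ∝ 4a³ + 27b² = 4·3³ + 27·13² = 4·27 + 27·169 ≡ 13 (mod 17). Nonzero ⇒ E is nonsingular.
For each x ∈ F_17, compute rhs = x³ + 3·x + 13 mod 17, then count y ∈ F_17 with y² ≡ rhs.
  x = 0: rhs = 13, matching y values: 8, 9 (2 points).
  x = 1: rhs = 0, matching y values: 0 (1 points).
  x = 2: rhs = 10, matching y values: none (0 points).
  x = 3: rhs = 15, matching y values: 7, 10 (2 points).
  x = 4: rhs = 4, matching y values: 2, 15 (2 points).
  x = 5: rhs = 0, matching y values: 0 (1 points).
  x = 6: rhs = 9, matching y values: 3, 14 (2 points).
  x = 7: rhs = 3, matching y values: none (0 points).
  x = 8: rhs = 5, matching y values: none (0 points).
  x = 9: rhs = 4, matching y values: 2, 15 (2 points).
  x = 10: rhs = 6, matching y values: none (0 points).
  x = 11: rhs = 0, matching y values: 0 (1 points).
  x = 12: rhs = 9, matching y values: 3, 14 (2 points).
  x = 13: rhs = 5, matching y values: none (0 points).
  x = 14: rhs = 11, matching y values: none (0 points).
  x = 15: rhs = 16, matching y values: 4, 13 (2 points).
  x = 16: rhs = 9, matching y values: 3, 14 (2 points).
Total affine count: 19.
Full point count |E(F_17)| = 19 + 1 = 20.
Hasse bound: |20 − (17+1)| = |2| = 2 ≤ 2√17 ≈ 8.2462 ✓.


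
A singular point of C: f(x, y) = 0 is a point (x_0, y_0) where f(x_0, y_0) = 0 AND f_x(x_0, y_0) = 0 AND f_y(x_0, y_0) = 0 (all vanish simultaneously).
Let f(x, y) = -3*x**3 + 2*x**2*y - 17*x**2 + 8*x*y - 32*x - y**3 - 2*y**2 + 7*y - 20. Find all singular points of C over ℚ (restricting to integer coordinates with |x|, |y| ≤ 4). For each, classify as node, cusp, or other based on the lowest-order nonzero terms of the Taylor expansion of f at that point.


Singular points: {(-2, -1)}; classification: node.

Compute partial derivatives:
  f_x = -9*x**2 + 4*x*y - 34*x + 8*y - 32.
  f_y = 2*x**2 + 8*x - 3*y**2 - 4*y + 7.
Scan x_0 ∈ {−4, ..., 4}. For each x_0, f_y(x_0, y) is a polynomial in y; find its integer roots y ∈ {−4, ..., 4}, then test f_x and f at those candidates.
  x = -4: f_y(-4, y) = -3*y**2 - 4*y + 7; vanishes at y ∈ {1}. (-4, 1): f_x = -48 ≠ 0.
  x = -3: f_y(-3, y) = -3*y**2 - 4*y + 1; no integer root y with |y| ≤ 4.
  x = -2: f_y(-2, y) = -3*y**2 - 4*y - 1; vanishes at y ∈ {-1}. (-2, -1): f_x = 0, f = 0 — SINGULAR.
  x = -1: f_y(-1, y) = -3*y**2 - 4*y + 1; no integer root y with |y| ≤ 4.
  x = 0: f_y(0, y) = -3*y**2 - 4*y + 7; vanishes at y ∈ {1}. (0, 1): f_x = -24 ≠ 0.
  x = 1: f_y(1, y) = -3*y**2 - 4*y + 17; no integer root y with |y| ≤ 4.
  x = 2: f_y(2, y) = -3*y**2 - 4*y + 31; no integer root y with |y| ≤ 4.
  x = 3: f_y(3, y) = -3*y**2 - 4*y + 49; no integer root y with |y| ≤ 4.
  x = 4: f_y(4, y) = -3*y**2 - 4*y + 71; no integer root y with |y| ≤ 4.
Only singular point on the grid: (-2, -1).
Classify: substitute x = -2 + u, y = -1 + v and expand: f = -3*u**3 + 2*u**2*v - u**2 - v**3 + v**2.
No constant or linear terms (consistent with a singular point). Quadratic part: -u**2 + v**2. Cubic part: -3*u**3 + 2*u**2*v - v**3.
The quadratic part v**2 - u**2 = (v − u)(v + u) splits into two distinct linear factors, so there are two distinct tangent lines y − -1 = ±(x − -2) — this is a node (ordinary double point).
Classification: node.


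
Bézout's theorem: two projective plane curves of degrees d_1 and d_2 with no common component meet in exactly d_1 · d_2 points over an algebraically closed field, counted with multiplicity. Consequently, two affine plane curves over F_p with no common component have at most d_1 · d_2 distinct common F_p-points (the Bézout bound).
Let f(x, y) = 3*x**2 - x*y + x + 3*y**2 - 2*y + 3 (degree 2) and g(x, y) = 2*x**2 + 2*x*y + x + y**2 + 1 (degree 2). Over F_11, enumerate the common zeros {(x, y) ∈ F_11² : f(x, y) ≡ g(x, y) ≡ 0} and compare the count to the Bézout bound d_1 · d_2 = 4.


Common zeros: {(3, 0)}; count = 1; Bézout bound = 4.

deg(f) = 2, deg(g) = 2, so Bézout bound = 4.
Scan x ∈ F_11. For each x, list the y ∈ F_11 with f(x, y) ≡ 0 and those with g(x, y) ≡ 0 (mod 11); the common zeros in that column are the intersection.
  x = 0: f ≡ 0 at y ∈ {2, 6}; g ≡ 0 at y ∈ ∅; common: ∅.
  x = 1: f ≡ 0 at y ∈ ∅; g ≡ 0 at y ∈ ∅; common: ∅.
  x = 2: f ≡ 0 at y ∈ ∅; g ≡ 0 at y ∈ {0, 7}; common: ∅.
  x = 3: f ≡ 0 at y ∈ {0, 9}; g ≡ 0 at y ∈ {0, 5}; common: {0}.
  x = 4: f ≡ 0 at y ∈ {0, 2}; g ≡ 0 at y ∈ {6, 8}; common: ∅.
  x = 5: f ≡ 0 at y ∈ ∅; g ≡ 0 at y ∈ ∅; common: ∅.
  x = 6: f ≡ 0 at y ∈ ∅; g ≡ 0 at y ∈ {4, 6}; common: ∅.
  x = 7: f ≡ 0 at y ∈ {5, 9}; g ≡ 0 at y ∈ {1, 7}; common: ∅.
  x = 8: f ≡ 0 at y ∈ ∅; g ≡ 0 at y ∈ {1, 5}; common: ∅.
  x = 9: f ≡ 0 at y ∈ {5, 6}; g ≡ 0 at y ∈ ∅; common: ∅.
  x = 10: f ≡ 0 at y ∈ ∅; g ≡ 0 at y ∈ ∅; common: ∅.
Collecting: common zeros = {(3, 0)}, so the count is 1.
Comparison with the Bézout bound: 1 ≤ 4 = deg(f)·deg(g), as expected for curves with no common component (the affine F_11-count falls short of the bound because intersections may lie at infinity, over extension fields, or carry multiplicity).


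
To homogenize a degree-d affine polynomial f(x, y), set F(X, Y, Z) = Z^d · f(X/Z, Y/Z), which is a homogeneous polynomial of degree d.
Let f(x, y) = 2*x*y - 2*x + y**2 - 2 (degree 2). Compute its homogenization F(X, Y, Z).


F(X, Y, Z) = 2*X*Y - 2*X*Z + Y**2 - 2*Z**2

deg(f) = 2.
Substitute x = X/Z, y = Y/Z into f, then multiply by Z^2.
  monomial 2·x^1·y^1 ↦ 2·X^1·Y^1·Z^0.
  monomial -2·x^1·y^0 ↦ -2·X^1·Y^0·Z^1.
  monomial 1·x^0·y^2 ↦ 1·X^0·Y^2·Z^0.
  monomial -2·x^0·y^0 ↦ -2·X^0·Y^0·Z^2.
Collecting: F(X, Y, Z) = 2*X*Y - 2*X*Z + Y**2 - 2*Z**2.


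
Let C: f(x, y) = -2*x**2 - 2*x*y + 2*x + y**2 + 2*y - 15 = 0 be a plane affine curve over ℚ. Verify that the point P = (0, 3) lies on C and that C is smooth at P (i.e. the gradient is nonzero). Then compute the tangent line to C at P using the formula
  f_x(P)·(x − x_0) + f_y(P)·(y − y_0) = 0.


Tangent line at P: -4*x + 8*y - 24 = 0.

Step 1: f(0, 3) = 0, so P lies on C.
Step 2: partial derivatives
  f_x(x, y) = -4*x - 2*y + 2, f_y(x, y) = -2*x + 2*y + 2.
  f_x(P) = -4, f_y(P) = 8 (gradient nonzero, so P is smooth).
Step 3: tangent line at P: -4·(x − 0) + 8·(y − 3) = 0.
Expanding: -4*x + 8*y - 24 = 0.


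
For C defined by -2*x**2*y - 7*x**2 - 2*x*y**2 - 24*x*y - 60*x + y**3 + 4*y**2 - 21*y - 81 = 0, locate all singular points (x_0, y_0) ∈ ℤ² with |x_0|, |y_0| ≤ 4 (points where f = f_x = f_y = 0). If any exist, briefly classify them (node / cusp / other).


Singular points: {(-3, -3)}; classification: node.

Compute partial derivatives:
  f_x = -4*x*y - 14*x - 2*y**2 - 24*y - 60.
  f_y = -2*x**2 - 4*x*y - 24*x + 3*y**2 + 8*y - 21.
Scan x_0 ∈ {−4, ..., 4}. For each x_0, f_y(x_0, y) is a polynomial in y; find its integer roots y ∈ {−4, ..., 4}, then test f_x and f at those candidates.
  x = -4: f_y(-4, y) = 3*y**2 + 24*y + 43; no integer root y with |y| ≤ 4.
  x = -3: f_y(-3, y) = 3*y**2 + 20*y + 33; vanishes at y ∈ {-3}. (-3, -3): f_x = 0, f = 0 — SINGULAR.
  x = -2: f_y(-2, y) = 3*y**2 + 16*y + 19; no integer root y with |y| ≤ 4.
  x = -1: f_y(-1, y) = 3*y**2 + 12*y + 1; no integer root y with |y| ≤ 4.
  x = 0: f_y(0, y) = 3*y**2 + 8*y - 21; no integer root y with |y| ≤ 4.
  x = 1: f_y(1, y) = 3*y**2 + 4*y - 47; no integer root y with |y| ≤ 4.
  x = 2: f_y(2, y) = 3*y**2 - 77; no integer root y with |y| ≤ 4.
  x = 3: f_y(3, y) = 3*y**2 - 4*y - 111; no integer root y with |y| ≤ 4.
  x = 4: f_y(4, y) = 3*y**2 - 8*y - 149; no integer root y with |y| ≤ 4.
Only singular point on the grid: (-3, -3).
Classify: substitute x = -3 + u, y = -3 + v and expand: f = -2*u**2*v - u**2 - 2*u*v**2 + v**3 + v**2.
No constant or linear terms (consistent with a singular point). Quadratic part: -u**2 + v**2. Cubic part: -2*u**2*v - 2*u*v**2 + v**3.
The quadratic part v**2 - u**2 = (v − u)(v + u) splits into two distinct linear factors, so there are two distinct tangent lines y − -3 = ±(x − -3) — this is a node (ordinary double point).
Classification: node.


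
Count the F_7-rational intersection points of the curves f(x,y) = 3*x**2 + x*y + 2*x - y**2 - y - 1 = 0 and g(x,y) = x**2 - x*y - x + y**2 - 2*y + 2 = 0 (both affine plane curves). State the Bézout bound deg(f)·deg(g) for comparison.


Common zeros: {(1, 2)}; count = 1; Bézout bound = 4.

deg(f) = 2, deg(g) = 2, so Bézout bound = 4.
Scan x ∈ F_7. For each x, list the y ∈ F_7 with f(x, y) ≡ 0 and those with g(x, y) ≡ 0 (mod 7); the common zeros in that column are the intersection.
  x = 0: f ≡ 0 at y ∈ {2, 4}; g ≡ 0 at y ∈ ∅; common: ∅.
  x = 1: f ≡ 0 at y ∈ {2, 5}; g ≡ 0 at y ∈ {1, 2}; common: {2}.
  x = 2: f ≡ 0 at y ∈ ∅; g ≡ 0 at y ∈ {2}; common: ∅.
  x = 3: f ≡ 0 at y ∈ ∅; g ≡ 0 at y ∈ {6}; common: ∅.
  x = 4: f ≡ 0 at y ∈ ∅; g ≡ 0 at y ∈ {0, 6}; common: ∅.
  x = 5: f ≡ 0 at y ∈ {0, 4}; g ≡ 0 at y ∈ ∅; common: ∅.
  x = 6: f ≡ 0 at y ∈ {0, 5}; g ≡ 0 at y ∈ ∅; common: ∅.
Collecting: common zeros = {(1, 2)}, so the count is 1.
Comparison with the Bézout bound: 1 ≤ 4 = deg(f)·deg(g), as expected for curves with no common component (the affine F_7-count falls short of the bound because intersections may lie at infinity, over extension fields, or carry multiplicity).


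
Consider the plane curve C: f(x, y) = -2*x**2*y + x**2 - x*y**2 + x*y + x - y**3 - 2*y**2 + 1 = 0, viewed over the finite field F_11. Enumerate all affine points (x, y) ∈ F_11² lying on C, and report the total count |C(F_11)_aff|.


Affine F_11-points: {(0, 3), (0, 7), (0, 10), (2, 9), (3, 6), (4, 10), (5, 1), (7, 1), (7, 5), (7, 7), (8, 5), (10, 3), (10, 9)}; count = 13.

For each of the 121 pairs (x, y) ∈ F_11², evaluate f(x, y) mod 11. Record the zeros.
  x = 0: [0↦1, 1↦9, 2↦7, 3↦0, 4↦4, 5↦2, 6↦10, 7↦0, 8↦10, 9↦1, 10↦0]  zeros at y ∈ {3, 7, 10}
  x = 1: [0↦3, 1↦9, 2↦3, 3↦1, 4↦8, 5↦7, 6↦3, 7↦1, 8↦6, 9↦1, 10↦2]  zeros at y ∈ ∅
  x = 2: [0↦7, 1↦7, 2↦4, 3↦3, 4↦9, 5↦5, 6↦7, 7↦9, 8↦5, 9↦0, 10↦10]  zeros at y ∈ {9}
  x = 3: [0↦2, 1↦3, 2↦10, 3↦6, 4↦7, 5↦7, 6↦0, 7↦2, 8↦7, 9↦9, 10↦2]  zeros at y ∈ {6}
  x = 4: [0↦10, 1↦8, 2↦10, 3↦10, 4↦2, 5↦2, 6↦4, 7↦2, 8↦1, 9↦6, 10↦0]  zeros at y ∈ {10}
  x = 5: [0↦9, 1↦0, 2↦4, 3↦4, 4↦5, 5↦1, 6↦8, 7↦9, 8↦9, 9↦2, 10↦4]  zeros at y ∈ {1}
  x = 6: [0↦10, 1↦1, 2↦3, 3↦10, 4↦5, 5↦4, 6↦1, 7↦1, 8↦9, 9↦8, 10↦3]  zeros at y ∈ ∅
  x = 7: [0↦2, 1↦0, 2↦7, 3↦6, 4↦2, 5↦0, 6↦5, 7↦0, 8↦1, 9↦2, 10↦8]  zeros at y ∈ {1, 5, 7}
  x = 8: [0↦7, 1↦8, 2↦5, 3↦3, 4↦7, 5↦0, 6↦9, 7↦6, 8↦7, 9↦6, 10↦8]  zeros at y ∈ {5}
  x = 9: [0↦3, 1↦3, 2↦8, 3↦1, 4↦9, 5↦4, 6↦2, 7↦8, 8↦5, 9↦9, 10↦3]  zeros at y ∈ ∅
  x = 10: [0↦1, 1↦7, 2↦5, 3↦0, 4↦8, 5↦1, 6↦6, 7↦6, 8↦6, 9↦0, 10↦4]  zeros at y ∈ {3, 9}
Collecting zeros: affine points = {(0, 3), (0, 7), (0, 10), (2, 9), (3, 6), (4, 10), (5, 1), (7, 1), (7, 5), (7, 7), (8, 5), (10, 3), (10, 9)}.
Total count |C(F_11)_aff| = 13.


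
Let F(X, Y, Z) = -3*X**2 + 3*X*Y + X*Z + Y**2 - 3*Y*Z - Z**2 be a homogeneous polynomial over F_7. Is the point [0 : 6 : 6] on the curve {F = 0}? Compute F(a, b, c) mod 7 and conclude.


F(0,6,6) ≡ 4 (mod 7); P is NOT on the curve.

Evaluate F(0, 6, 6) term-by-term (mod 7).
  -3*X**2 ↦ -3·0·1·1 = 0
  3*X*Y ↦ 3·0·6·1 = 0
  X*Z ↦ 1·0·1·6 = 0
  Y**2 ↦ 1·1·36·1 = 36
  -3*Y*Z ↦ -3·1·6·6 = -108
  -Z**2 ↦ -1·1·1·36 = -36
Sum: F(0, 6, 6) = (0) + (0) + (0) + (36) + (-108) + (-36) = -108.
Reducing mod 7: -108 ≡ 4 (mod 7).
Since F(a, b, c) ≡ 4 ≠ 0 (mod 7), P does NOT lie on the curve.


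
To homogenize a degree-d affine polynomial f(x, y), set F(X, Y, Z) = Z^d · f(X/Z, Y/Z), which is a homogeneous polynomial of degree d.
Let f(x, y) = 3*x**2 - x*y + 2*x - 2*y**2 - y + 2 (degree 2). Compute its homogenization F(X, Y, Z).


F(X, Y, Z) = 3*X**2 - X*Y + 2*X*Z - 2*Y**2 - Y*Z + 2*Z**2

deg(f) = 2.
Substitute x = X/Z, y = Y/Z into f, then multiply by Z^2.
  monomial 3·x^2·y^0 ↦ 3·X^2·Y^0·Z^0.
  monomial -1·x^1·y^1 ↦ -1·X^1·Y^1·Z^0.
  monomial 2·x^1·y^0 ↦ 2·X^1·Y^0·Z^1.
  monomial -2·x^0·y^2 ↦ -2·X^0·Y^2·Z^0.
  monomial -1·x^0·y^1 ↦ -1·X^0·Y^1·Z^1.
  monomial 2·x^0·y^0 ↦ 2·X^0·Y^0·Z^2.
Collecting: F(X, Y, Z) = 3*X**2 - X*Y + 2*X*Z - 2*Y**2 - Y*Z + 2*Z**2.


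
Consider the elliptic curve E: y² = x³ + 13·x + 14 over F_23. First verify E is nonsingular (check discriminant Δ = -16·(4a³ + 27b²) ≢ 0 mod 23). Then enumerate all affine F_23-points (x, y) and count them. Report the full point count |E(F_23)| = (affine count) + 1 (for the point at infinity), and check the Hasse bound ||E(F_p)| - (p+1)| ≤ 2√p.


Affine points = {(2, 5), (2, 18), (6, 3), (6, 20), (8, 3), (8, 20), (9, 3), (9, 20), (11, 4), (11, 19), (12, 9), (12, 14), (18, 10), (18, 13), (19, 6), (19, 17), (21, 7), (21, 16), (22, 0)}; affine count = 19; |E(F_23)| = 20.

Discriminant check: Δ ∝ 4a³ + 27b² = 4·13³ + 27·14² = 4·2197 + 27·196 ≡ 4 (mod 23). Nonzero ⇒ E is nonsingular.
For each x ∈ F_23, compute rhs = x³ + 13·x + 14 mod 23, then count y ∈ F_23 with y² ≡ rhs.
  x = 0: rhs = 14, matching y values: none (0 points).
  x = 1: rhs = 5, matching y values: none (0 points).
  x = 2: rhs = 2, matching y values: 5, 18 (2 points).
  x = 3: rhs = 11, matching y values: none (0 points).
  x = 4: rhs = 15, matching y values: none (0 points).
  x = 5: rhs = 20, matching y values: none (0 points).
  x = 6: rhs = 9, matching y values: 3, 20 (2 points).
  x = 7: rhs = 11, matching y values: none (0 points).
  x = 8: rhs = 9, matching y values: 3, 20 (2 points).
  x = 9: rhs = 9, matching y values: 3, 20 (2 points).
  x = 10: rhs = 17, matching y values: none (0 points).
  x = 11: rhs = 16, matching y values: 4, 19 (2 points).
  x = 12: rhs = 12, matching y values: 9, 14 (2 points).
  x = 13: rhs = 11, matching y values: none (0 points).
  x = 14: rhs = 19, matching y values: none (0 points).
  x = 15: rhs = 19, matching y values: none (0 points).
  x = 16: rhs = 17, matching y values: none (0 points).
  x = 17: rhs = 19, matching y values: none (0 points).
  x = 18: rhs = 8, matching y values: 10, 13 (2 points).
  x = 19: rhs = 13, matching y values: 6, 17 (2 points).
  x = 20: rhs = 17, matching y values: none (0 points).
  x = 21: rhs = 3, matching y values: 7, 16 (2 points).
  x = 22: rhs = 0, matching y values: 0 (1 points).
Total affine count: 19.
Full point count |E(F_23)| = 19 + 1 = 20.
Hasse bound: |20 − (23+1)| = |-4| = 4 ≤ 2√23 ≈ 9.5917 ✓.


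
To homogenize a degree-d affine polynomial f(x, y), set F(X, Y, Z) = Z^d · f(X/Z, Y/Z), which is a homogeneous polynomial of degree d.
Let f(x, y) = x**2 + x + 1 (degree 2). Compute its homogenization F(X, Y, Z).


F(X, Y, Z) = X**2 + X*Z + Z**2

deg(f) = 2.
Substitute x = X/Z, y = Y/Z into f, then multiply by Z^2.
  monomial 1·x^2·y^0 ↦ 1·X^2·Y^0·Z^0.
  monomial 1·x^1·y^0 ↦ 1·X^1·Y^0·Z^1.
  monomial 1·x^0·y^0 ↦ 1·X^0·Y^0·Z^2.
Collecting: F(X, Y, Z) = X**2 + X*Z + Z**2.


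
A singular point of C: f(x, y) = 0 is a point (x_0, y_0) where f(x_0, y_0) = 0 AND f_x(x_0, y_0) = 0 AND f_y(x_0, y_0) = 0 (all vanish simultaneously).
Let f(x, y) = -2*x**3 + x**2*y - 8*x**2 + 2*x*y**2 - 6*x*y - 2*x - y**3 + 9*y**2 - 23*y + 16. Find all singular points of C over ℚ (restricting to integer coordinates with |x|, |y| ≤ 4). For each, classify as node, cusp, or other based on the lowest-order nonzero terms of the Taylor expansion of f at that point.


Singular points: {(-1, 2)}; classification: cusp.

Compute partial derivatives:
  f_x = -6*x**2 + 2*x*y - 16*x + 2*y**2 - 6*y - 2.
  f_y = x**2 + 4*x*y - 6*x - 3*y**2 + 18*y - 23.
Scan x_0 ∈ {−4, ..., 4}. For each x_0, f_y(x_0, y) is a polynomial in y; find its integer roots y ∈ {−4, ..., 4}, then test f_x and f at those candidates.
  x = -4: f_y(-4, y) = -3*y**2 + 2*y + 17; no integer root y with |y| ≤ 4.
  x = -3: f_y(-3, y) = -3*y**2 + 6*y + 4; no integer root y with |y| ≤ 4.
  x = -2: f_y(-2, y) = -3*y**2 + 10*y - 7; vanishes at y ∈ {1}. (-2, 1): f_x = -2 ≠ 0.
  x = -1: f_y(-1, y) = -3*y**2 + 14*y - 16; vanishes at y ∈ {2}. (-1, 2): f_x = 0, f = 0 — SINGULAR.
  x = 0: f_y(0, y) = -3*y**2 + 18*y - 23; no integer root y with |y| ≤ 4.
  x = 1: f_y(1, y) = -3*y**2 + 22*y - 28; no integer root y with |y| ≤ 4.
  x = 2: f_y(2, y) = -3*y**2 + 26*y - 31; no integer root y with |y| ≤ 4.
  x = 3: f_y(3, y) = -3*y**2 + 30*y - 32; no integer root y with |y| ≤ 4.
  x = 4: f_y(4, y) = -3*y**2 + 34*y - 31; vanishes at y ∈ {1}. (4, 1): f_x = -158 ≠ 0.
Only singular point on the grid: (-1, 2).
Classify: substitute x = -1 + u, y = 2 + v and expand: f = -2*u**3 + u**2*v + 2*u*v**2 - v**3 + v**2.
No constant or linear terms (consistent with a singular point). Quadratic part: v**2. Cubic part: -2*u**3 + u**2*v + 2*u*v**2 - v**3.
The quadratic part v**2 is a perfect square, so there is a single (double) tangent line v = 0, i.e. y = 2. Restricting the cubic part to that line (v = 0) leaves -2*u**3 ≠ 0, so f is not divisible by v and the branch is v² ≈ 2*u**3 to lowest order — this is a cusp.
Classification: cusp.


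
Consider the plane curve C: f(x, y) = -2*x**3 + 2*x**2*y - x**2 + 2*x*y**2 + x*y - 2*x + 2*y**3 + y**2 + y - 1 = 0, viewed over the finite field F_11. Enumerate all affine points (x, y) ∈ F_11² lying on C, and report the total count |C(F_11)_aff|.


Affine F_11-points: {(0, 6), (2, 2), (2, 10), (4, 6), (5, 0), (5, 4), (5, 7), (7, 1), (7, 2), (7, 6), (9, 2), (10, 9)}; count = 12.

For each of the 121 pairs (x, y) ∈ F_11², evaluate f(x, y) mod 11. Record the zeros.
  x = 0: [0↦10, 1↦3, 2↦10, 3↦10, 4↦4, 5↦4, 6↦0, 7↦4, 8↦6, 9↦7, 10↦8]  zeros at y ∈ {6}
  x = 1: [0↦5, 1↦3, 2↦8, 3↦10, 4↦10, 5↦9, 6↦8, 7↦8, 8↦10, 9↦4, 10↦2]  zeros at y ∈ ∅
  x = 2: [0↦8, 1↦4, 2↦0, 3↦8, 4↦7, 5↦9, 6↦4, 7↦4, 8↦10, 9↦1, 10↦0]  zeros at y ∈ {2, 10}
  x = 3: [0↦7, 1↦5, 2↦7, 3↦3, 4↦5, 5↦3, 6↦9, 7↦2, 8↦5, 9↦8, 10↦1]  zeros at y ∈ ∅
  x = 4: [0↦1, 1↦5, 2↦6, 3↦5, 4↦3, 5↦1, 6↦0, 7↦1, 8↦5, 9↦2, 10↦4]  zeros at y ∈ {6}
  x = 5: [0↦0, 1↦3, 2↦7, 3↦2, 4↦0, 5↦2, 6↦9, 7↦0, 8↦9, 9↦4, 10↦8]  zeros at y ∈ {0, 4, 7}
  x = 6: [0↦3, 1↦9, 2↦9, 3↦4, 4↦6, 5↦5, 6↦2, 7↦9, 8↦5, 9↦2, 10↦1]  zeros at y ∈ ∅
  x = 7: [0↦9, 1↦0, 2↦0, 3↦10, 4↦9, 5↦9, 6↦0, 7↦5, 8↦3, 9↦6, 10↦4]  zeros at y ∈ {1, 2, 6}
  x = 8: [0↦6, 1↦8, 2↦1, 3↦8, 4↦8, 5↦2, 6↦2, 7↦9, 8↦2, 9↦4, 10↦5]  zeros at y ∈ ∅
  x = 9: [0↦4, 1↦10, 2↦0, 3↦8, 4↦2, 5↦5, 6↦7, 7↦9, 8↦1, 9↦6, 10↦3]  zeros at y ∈ {2}
  x = 10: [0↦2, 1↦5, 2↦7, 3↦9, 4↦1, 5↦6, 6↦3, 7↦4, 8↦10, 9↦0, 10↦8]  zeros at y ∈ {9}
Collecting zeros: affine points = {(0, 6), (2, 2), (2, 10), (4, 6), (5, 0), (5, 4), (5, 7), (7, 1), (7, 2), (7, 6), (9, 2), (10, 9)}.
Total count |C(F_11)_aff| = 12.


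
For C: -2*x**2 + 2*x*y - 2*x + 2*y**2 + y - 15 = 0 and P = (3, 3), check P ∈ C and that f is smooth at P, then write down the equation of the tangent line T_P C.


Tangent line at P: -8*x + 19*y - 33 = 0.

Step 1: f(3, 3) = 0, so P lies on C.
Step 2: partial derivatives
  f_x(x, y) = -4*x + 2*y - 2, f_y(x, y) = 2*x + 4*y + 1.
  f_x(P) = -8, f_y(P) = 19 (gradient nonzero, so P is smooth).
Step 3: tangent line at P: -8·(x − 3) + 19·(y − 3) = 0.
Expanding: -8*x + 19*y - 33 = 0.


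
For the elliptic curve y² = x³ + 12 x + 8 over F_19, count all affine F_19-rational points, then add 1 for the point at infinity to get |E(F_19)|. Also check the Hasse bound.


Affine points = {(4, 5), (4, 14), (6, 7), (6, 12), (7, 6), (7, 13), (9, 3), (9, 16), (10, 8), (10, 11), (13, 9), (13, 10)}; affine count = 12; |E(F_19)| = 13.

Discriminant check: Δ ∝ 4a³ + 27b² = 4·12³ + 27·8² = 4·1728 + 27·64 ≡ 14 (mod 19). Nonzero ⇒ E is nonsingular.
For each x ∈ F_19, compute rhs = x³ + 12·x + 8 mod 19, then count y ∈ F_19 with y² ≡ rhs.
  x = 0: rhs = 8, matching y values: none (0 points).
  x = 1: rhs = 2, matching y values: none (0 points).
  x = 2: rhs = 2, matching y values: none (0 points).
  x = 3: rhs = 14, matching y values: none (0 points).
  x = 4: rhs = 6, matching y values: 5, 14 (2 points).
  x = 5: rhs = 3, matching y values: none (0 points).
  x = 6: rhs = 11, matching y values: 7, 12 (2 points).
  x = 7: rhs = 17, matching y values: 6, 13 (2 points).
  x = 8: rhs = 8, matching y values: none (0 points).
  x = 9: rhs = 9, matching y values: 3, 16 (2 points).
  x = 10: rhs = 7, matching y values: 8, 11 (2 points).
  x = 11: rhs = 8, matching y values: none (0 points).
  x = 12: rhs = 18, matching y values: none (0 points).
  x = 13: rhs = 5, matching y values: 9, 10 (2 points).
  x = 14: rhs = 13, matching y values: none (0 points).
  x = 15: rhs = 10, matching y values: none (0 points).
  x = 16: rhs = 2, matching y values: none (0 points).
  x = 17: rhs = 14, matching y values: none (0 points).
  x = 18: rhs = 14, matching y values: none (0 points).
Total affine count: 12.
Full point count |E(F_19)| = 12 + 1 = 13.
Hasse bound: |13 − (19+1)| = |-7| = 7 ≤ 2√19 ≈ 8.7178 ✓.


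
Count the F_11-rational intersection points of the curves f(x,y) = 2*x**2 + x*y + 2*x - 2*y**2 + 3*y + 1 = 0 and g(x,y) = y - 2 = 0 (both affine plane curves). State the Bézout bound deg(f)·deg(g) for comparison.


Common zeros: ∅; count = 0; Bézout bound = 2.

deg(f) = 2, deg(g) = 1, so Bézout bound = 2.
Scan x ∈ F_11. For each x, list the y ∈ F_11 with f(x, y) ≡ 0 and those with g(x, y) ≡ 0 (mod 11); the common zeros in that column are the intersection.
  x = 0: f ≡ 0 at y ∈ ∅; g ≡ 0 at y ∈ {2}; common: ∅.
  x = 1: f ≡ 0 at y ∈ {4, 9}; g ≡ 0 at y ∈ {2}; common: ∅.
  x = 2: f ≡ 0 at y ∈ ∅; g ≡ 0 at y ∈ {2}; common: ∅.
  x = 3: f ≡ 0 at y ∈ {6, 8}; g ≡ 0 at y ∈ {2}; common: ∅.
  x = 4: f ≡ 0 at y ∈ {3, 6}; g ≡ 0 at y ∈ {2}; common: ∅.
  x = 5: f ≡ 0 at y ∈ ∅; g ≡ 0 at y ∈ {2}; common: ∅.
  x = 6: f ≡ 0 at y ∈ ∅; g ≡ 0 at y ∈ {2}; common: ∅.
  x = 7: f ≡ 0 at y ∈ {1, 4}; g ≡ 0 at y ∈ {2}; common: ∅.
  x = 8: f ≡ 0 at y ∈ {1, 10}; g ≡ 0 at y ∈ {2}; common: ∅.
  x = 9: f ≡ 0 at y ∈ ∅; g ≡ 0 at y ∈ {2}; common: ∅.
  x = 10: f ≡ 0 at y ∈ {3, 9}; g ≡ 0 at y ∈ {2}; common: ∅.
Collecting: common zeros = ∅, so the count is 0.
Comparison with the Bézout bound: 0 ≤ 2 = deg(f)·deg(g), as expected for curves with no common component (the affine F_11-count falls short of the bound because intersections may lie at infinity, over extension fields, or carry multiplicity).
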